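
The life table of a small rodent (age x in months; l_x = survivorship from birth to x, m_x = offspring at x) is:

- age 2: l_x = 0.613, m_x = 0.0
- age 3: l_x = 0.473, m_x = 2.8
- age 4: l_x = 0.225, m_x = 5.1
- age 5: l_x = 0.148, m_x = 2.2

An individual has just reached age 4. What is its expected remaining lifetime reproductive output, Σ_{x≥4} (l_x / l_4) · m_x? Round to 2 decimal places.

6.55

l_4 = 0.225. Conditional survival from age 4 to x is l_x / l_4.
  x=4: (0.225/0.225) × 5.1 = 5.1000
  x=5: (0.148/0.225) × 2.2 = 1.4471
Sum = 5.1000 + 1.4471 = 6.5471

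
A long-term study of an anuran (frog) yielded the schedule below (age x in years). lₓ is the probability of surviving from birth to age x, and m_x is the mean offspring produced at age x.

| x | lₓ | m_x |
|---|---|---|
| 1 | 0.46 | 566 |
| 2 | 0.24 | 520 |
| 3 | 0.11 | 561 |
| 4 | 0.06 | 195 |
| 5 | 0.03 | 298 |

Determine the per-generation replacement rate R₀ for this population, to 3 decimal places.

R₀ = Σ lₓ m_x:
  age 1: 0.46 × 566 = 260.3600
  age 2: 0.24 × 520 = 124.8000
  age 3: 0.11 × 561 = 61.7100
  age 4: 0.06 × 195 = 11.7000
  age 5: 0.03 × 298 = 8.9400
R₀ = 260.3600 + 124.8000 + 61.7100 + 11.7000 + 8.9400 = 467.5100

467.510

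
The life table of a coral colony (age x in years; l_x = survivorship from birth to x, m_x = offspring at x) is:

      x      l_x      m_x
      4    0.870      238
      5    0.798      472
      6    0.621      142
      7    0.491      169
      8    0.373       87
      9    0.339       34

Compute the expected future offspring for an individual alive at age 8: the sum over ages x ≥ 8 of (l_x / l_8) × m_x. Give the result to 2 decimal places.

l_8 = 0.373. Conditional survival from age 8 to x is l_x / l_8.
  x=8: (0.373/0.373) × 87 = 87.0000
  x=9: (0.339/0.373) × 34 = 30.9008
Sum = 87.0000 + 30.9008 = 117.9008

117.90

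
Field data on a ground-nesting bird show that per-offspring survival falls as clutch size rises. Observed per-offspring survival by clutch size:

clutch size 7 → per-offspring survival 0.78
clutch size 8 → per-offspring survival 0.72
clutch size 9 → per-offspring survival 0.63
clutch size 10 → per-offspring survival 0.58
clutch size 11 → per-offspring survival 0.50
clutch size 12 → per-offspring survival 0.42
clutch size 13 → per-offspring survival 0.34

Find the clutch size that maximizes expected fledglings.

Expected fledglings = c × s(c):
  c=7: 7 × 0.78 = 5.460
  c=8: 8 × 0.72 = 5.760
  c=9: 9 × 0.63 = 5.670
  c=10: 10 × 0.58 = 5.800
  c=11: 11 × 0.50 = 5.500
  c=12: 12 × 0.42 = 5.040
  c=13: 13 × 0.34 = 4.420
Maximum at c = 10 (5.800 fledglings).

10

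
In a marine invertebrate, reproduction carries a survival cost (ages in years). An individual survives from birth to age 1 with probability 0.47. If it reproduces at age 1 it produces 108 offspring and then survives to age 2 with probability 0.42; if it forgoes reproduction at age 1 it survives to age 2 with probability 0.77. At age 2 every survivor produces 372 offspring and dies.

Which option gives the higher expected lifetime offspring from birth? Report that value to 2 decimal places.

134.63

breed at age 1: R₀ = 0.47 × (108 + 0.42 × 372) = 0.47 × 264.2400 = 124.1928
delay to age 2: R₀ = 0.47 × (0.77 × 372) = 0.47 × 286.4400 = 134.6268
Higher: delay to age 2 (134.6268).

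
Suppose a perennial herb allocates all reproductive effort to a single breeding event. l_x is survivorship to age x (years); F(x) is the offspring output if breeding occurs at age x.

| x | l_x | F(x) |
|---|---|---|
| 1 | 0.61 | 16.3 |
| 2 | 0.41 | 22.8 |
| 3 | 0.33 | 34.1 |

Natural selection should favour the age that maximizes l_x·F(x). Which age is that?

3

Expected offspring if breeding at age x = l_x × F(x):
  age 1: 0.61 × 16.3 = 9.943
  age 2: 0.41 × 22.8 = 9.348
  age 3: 0.33 × 34.1 = 11.253
Maximum at age 3 (11.253).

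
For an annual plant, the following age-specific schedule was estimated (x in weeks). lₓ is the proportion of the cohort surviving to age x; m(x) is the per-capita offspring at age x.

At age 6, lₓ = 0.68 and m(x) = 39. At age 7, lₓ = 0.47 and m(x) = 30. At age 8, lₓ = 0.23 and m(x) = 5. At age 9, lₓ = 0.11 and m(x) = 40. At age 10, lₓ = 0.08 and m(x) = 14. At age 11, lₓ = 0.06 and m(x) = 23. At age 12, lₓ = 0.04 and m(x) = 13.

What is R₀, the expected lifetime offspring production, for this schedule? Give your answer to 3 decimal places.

49.190

R₀ = Σ lₓ m(x):
  age 6: 0.68 × 39 = 26.5200
  age 7: 0.47 × 30 = 14.1000
  age 8: 0.23 × 5 = 1.1500
  age 9: 0.11 × 40 = 4.4000
  age 10: 0.08 × 14 = 1.1200
  age 11: 0.06 × 23 = 1.3800
  age 12: 0.04 × 13 = 0.5200
R₀ = 26.5200 + 14.1000 + 1.1500 + 4.4000 + 1.1200 + 1.3800 + 0.5200 = 49.1900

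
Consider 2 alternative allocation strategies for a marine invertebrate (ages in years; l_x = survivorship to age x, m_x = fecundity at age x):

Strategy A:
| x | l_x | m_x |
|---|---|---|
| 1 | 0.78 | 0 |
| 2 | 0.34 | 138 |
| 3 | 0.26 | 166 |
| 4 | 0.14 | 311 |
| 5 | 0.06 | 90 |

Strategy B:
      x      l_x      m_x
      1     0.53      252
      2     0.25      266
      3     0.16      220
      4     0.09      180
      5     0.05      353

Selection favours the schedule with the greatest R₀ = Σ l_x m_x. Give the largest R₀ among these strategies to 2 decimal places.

269.11

Strategy A: R₀ = 0.78×0 + 0.34×138 + 0.26×166 + 0.14×311 + 0.06×90 = 139.0200
Strategy B: R₀ = 0.53×252 + 0.25×266 + 0.16×220 + 0.09×180 + 0.05×353 = 269.1100
Highest R₀: strategy B with 269.1100.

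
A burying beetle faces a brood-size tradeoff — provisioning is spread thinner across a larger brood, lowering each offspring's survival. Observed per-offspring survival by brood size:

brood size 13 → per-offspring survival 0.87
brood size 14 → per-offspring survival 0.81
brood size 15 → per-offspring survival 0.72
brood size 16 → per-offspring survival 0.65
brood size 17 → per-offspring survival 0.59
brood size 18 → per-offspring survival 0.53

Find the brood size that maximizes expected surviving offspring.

Expected surviving offspring = c × s(c):
  c=13: 13 × 0.87 = 11.310
  c=14: 14 × 0.81 = 11.340
  c=15: 15 × 0.72 = 10.800
  c=16: 16 × 0.65 = 10.400
  c=17: 17 × 0.59 = 10.030
  c=18: 18 × 0.53 = 9.540
Maximum at c = 14 (11.340 surviving offspring).

14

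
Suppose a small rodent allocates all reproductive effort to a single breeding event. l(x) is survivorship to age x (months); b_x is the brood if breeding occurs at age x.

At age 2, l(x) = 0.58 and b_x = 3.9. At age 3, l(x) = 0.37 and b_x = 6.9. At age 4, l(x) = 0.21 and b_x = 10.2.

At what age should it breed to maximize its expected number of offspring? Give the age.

3

Expected offspring if breeding at age x = l(x) × b_x:
  age 2: 0.58 × 3.9 = 2.262
  age 3: 0.37 × 6.9 = 2.553
  age 4: 0.21 × 10.2 = 2.142
Maximum at age 3 (2.553).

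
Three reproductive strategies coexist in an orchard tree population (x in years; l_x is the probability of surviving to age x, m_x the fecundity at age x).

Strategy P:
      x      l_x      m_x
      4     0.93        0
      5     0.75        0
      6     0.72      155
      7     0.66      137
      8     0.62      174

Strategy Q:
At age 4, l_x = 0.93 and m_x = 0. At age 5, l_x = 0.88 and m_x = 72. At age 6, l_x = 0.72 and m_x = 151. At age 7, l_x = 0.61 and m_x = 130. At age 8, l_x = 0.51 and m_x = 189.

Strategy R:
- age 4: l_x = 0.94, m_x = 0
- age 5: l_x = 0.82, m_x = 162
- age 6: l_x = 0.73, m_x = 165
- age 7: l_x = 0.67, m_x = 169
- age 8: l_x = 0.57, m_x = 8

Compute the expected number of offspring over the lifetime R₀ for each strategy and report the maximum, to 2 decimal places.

Strategy P: R₀ = 0.93×0 + 0.75×0 + 0.72×155 + 0.66×137 + 0.62×174 = 309.9000
Strategy Q: R₀ = 0.93×0 + 0.88×72 + 0.72×151 + 0.61×130 + 0.51×189 = 347.7700
Strategy R: R₀ = 0.94×0 + 0.82×162 + 0.73×165 + 0.67×169 + 0.57×8 = 371.0800
Highest R₀: strategy R with 371.0800.

371.08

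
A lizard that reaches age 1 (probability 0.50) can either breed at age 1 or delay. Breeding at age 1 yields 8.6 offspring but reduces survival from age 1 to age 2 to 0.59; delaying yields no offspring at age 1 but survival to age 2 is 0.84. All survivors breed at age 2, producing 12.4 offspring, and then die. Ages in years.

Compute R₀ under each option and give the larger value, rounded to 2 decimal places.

breed at age 1: R₀ = 0.50 × (8.6 + 0.59 × 12.4) = 0.50 × 15.9160 = 7.9580
delay to age 2: R₀ = 0.50 × (0.84 × 12.4) = 0.50 × 10.4160 = 5.2080
Higher: breed at age 1 (7.9580).

7.96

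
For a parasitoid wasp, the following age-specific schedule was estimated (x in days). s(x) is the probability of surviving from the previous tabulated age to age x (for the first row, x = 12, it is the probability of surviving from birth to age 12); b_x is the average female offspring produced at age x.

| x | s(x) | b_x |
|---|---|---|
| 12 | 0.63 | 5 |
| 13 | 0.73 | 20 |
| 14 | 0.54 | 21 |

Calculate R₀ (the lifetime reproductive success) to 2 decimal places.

Survivorship from birth: l_x = s_12·s_13·…·s_x.
  l_12 = 0.63000
  l_13 = 0.45990
  l_14 = 0.24835
R₀ = Σ l_x b_x:
  age 12: 0.63000 × 5 = 3.1500
  age 13: 0.45990 × 20 = 9.1980
  age 14: 0.24835 × 21 = 5.2153
R₀ = 3.1500 + 9.1980 + 5.2153 = 17.5633

17.56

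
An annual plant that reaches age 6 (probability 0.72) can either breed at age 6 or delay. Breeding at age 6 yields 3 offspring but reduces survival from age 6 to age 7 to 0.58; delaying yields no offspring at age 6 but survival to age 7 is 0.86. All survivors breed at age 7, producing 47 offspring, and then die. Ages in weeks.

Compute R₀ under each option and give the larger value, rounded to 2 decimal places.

breed at age 6: R₀ = 0.72 × (3 + 0.58 × 47) = 0.72 × 30.2600 = 21.7872
delay to age 7: R₀ = 0.72 × (0.86 × 47) = 0.72 × 40.4200 = 29.1024
Higher: delay to age 7 (29.1024).

29.10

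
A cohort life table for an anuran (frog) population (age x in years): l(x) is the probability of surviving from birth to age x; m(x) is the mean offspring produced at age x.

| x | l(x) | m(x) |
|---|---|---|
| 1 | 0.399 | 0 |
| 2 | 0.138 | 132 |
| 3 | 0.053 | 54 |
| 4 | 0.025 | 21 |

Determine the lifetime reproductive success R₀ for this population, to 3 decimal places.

R₀ = Σ l(x) m(x):
  age 1: 0.399 × 0 = 0.0000
  age 2: 0.138 × 132 = 18.2160
  age 3: 0.053 × 54 = 2.8620
  age 4: 0.025 × 21 = 0.5250
R₀ = 0.0000 + 18.2160 + 2.8620 + 0.5250 = 21.6030

21.603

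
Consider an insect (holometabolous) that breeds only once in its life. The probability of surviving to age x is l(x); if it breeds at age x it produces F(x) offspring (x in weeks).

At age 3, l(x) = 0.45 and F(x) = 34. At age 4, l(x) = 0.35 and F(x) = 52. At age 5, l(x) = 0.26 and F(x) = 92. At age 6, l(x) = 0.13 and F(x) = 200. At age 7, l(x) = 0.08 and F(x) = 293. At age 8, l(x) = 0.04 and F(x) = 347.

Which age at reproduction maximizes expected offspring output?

6

Expected offspring if breeding at age x = l(x) × F(x):
  age 3: 0.45 × 34 = 15.300
  age 4: 0.35 × 52 = 18.200
  age 5: 0.26 × 92 = 23.920
  age 6: 0.13 × 200 = 26.000
  age 7: 0.08 × 293 = 23.440
  age 8: 0.04 × 347 = 13.880
Maximum at age 6 (26.000).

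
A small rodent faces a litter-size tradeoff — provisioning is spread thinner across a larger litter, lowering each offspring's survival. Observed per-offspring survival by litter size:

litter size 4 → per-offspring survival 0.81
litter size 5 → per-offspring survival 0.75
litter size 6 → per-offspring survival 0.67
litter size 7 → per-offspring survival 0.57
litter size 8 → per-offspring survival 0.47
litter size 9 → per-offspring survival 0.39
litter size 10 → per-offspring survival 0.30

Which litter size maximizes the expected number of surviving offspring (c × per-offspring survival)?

Expected surviving offspring = c × s(c):
  c=4: 4 × 0.81 = 3.240
  c=5: 5 × 0.75 = 3.750
  c=6: 6 × 0.67 = 4.020
  c=7: 7 × 0.57 = 3.990
  c=8: 8 × 0.47 = 3.760
  c=9: 9 × 0.39 = 3.510
  c=10: 10 × 0.30 = 3.000
Maximum at c = 6 (4.020 surviving offspring).

6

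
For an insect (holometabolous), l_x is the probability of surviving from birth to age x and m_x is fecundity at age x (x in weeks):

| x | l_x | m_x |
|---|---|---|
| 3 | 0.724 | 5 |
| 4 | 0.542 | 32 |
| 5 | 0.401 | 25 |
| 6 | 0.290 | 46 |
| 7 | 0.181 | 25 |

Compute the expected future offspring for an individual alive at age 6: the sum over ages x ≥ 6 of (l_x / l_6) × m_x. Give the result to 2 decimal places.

61.60

l_6 = 0.290. Conditional survival from age 6 to x is l_x / l_6.
  x=6: (0.290/0.290) × 46 = 46.0000
  x=7: (0.181/0.290) × 25 = 15.6034
Sum = 46.0000 + 15.6034 = 61.6034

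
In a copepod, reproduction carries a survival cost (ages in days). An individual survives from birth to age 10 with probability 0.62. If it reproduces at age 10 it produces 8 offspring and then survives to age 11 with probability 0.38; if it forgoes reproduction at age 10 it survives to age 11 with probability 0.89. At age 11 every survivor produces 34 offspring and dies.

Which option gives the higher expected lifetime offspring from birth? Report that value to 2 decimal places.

breed at age 10: R₀ = 0.62 × (8 + 0.38 × 34) = 0.62 × 20.9200 = 12.9704
delay to age 11: R₀ = 0.62 × (0.89 × 34) = 0.62 × 30.2600 = 18.7612
Higher: delay to age 11 (18.7612).

18.76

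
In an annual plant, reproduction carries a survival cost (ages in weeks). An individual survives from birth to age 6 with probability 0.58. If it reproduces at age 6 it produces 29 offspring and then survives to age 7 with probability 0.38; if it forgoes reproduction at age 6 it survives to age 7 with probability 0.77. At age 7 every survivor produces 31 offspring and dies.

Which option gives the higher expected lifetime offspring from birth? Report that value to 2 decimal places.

23.65

breed at age 6: R₀ = 0.58 × (29 + 0.38 × 31) = 0.58 × 40.7800 = 23.6524
delay to age 7: R₀ = 0.58 × (0.77 × 31) = 0.58 × 23.8700 = 13.8446
Higher: breed at age 6 (23.6524).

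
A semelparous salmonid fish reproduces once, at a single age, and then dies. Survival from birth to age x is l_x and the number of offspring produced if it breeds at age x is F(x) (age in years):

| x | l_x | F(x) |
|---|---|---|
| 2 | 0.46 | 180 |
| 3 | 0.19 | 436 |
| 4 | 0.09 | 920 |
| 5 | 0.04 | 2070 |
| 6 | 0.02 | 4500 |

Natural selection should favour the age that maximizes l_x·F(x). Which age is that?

6

Expected offspring if breeding at age x = l_x × F(x):
  age 2: 0.46 × 180 = 82.800
  age 3: 0.19 × 436 = 82.840
  age 4: 0.09 × 920 = 82.800
  age 5: 0.04 × 2070 = 82.800
  age 6: 0.02 × 4500 = 90.000
Maximum at age 6 (90.000).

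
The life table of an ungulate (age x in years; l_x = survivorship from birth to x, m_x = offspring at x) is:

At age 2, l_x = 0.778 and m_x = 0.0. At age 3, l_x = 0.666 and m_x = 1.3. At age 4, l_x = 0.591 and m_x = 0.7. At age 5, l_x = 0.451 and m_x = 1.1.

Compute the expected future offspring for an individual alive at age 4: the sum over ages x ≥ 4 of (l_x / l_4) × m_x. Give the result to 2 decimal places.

l_4 = 0.591. Conditional survival from age 4 to x is l_x / l_4.
  x=4: (0.591/0.591) × 0.7 = 0.7000
  x=5: (0.451/0.591) × 1.1 = 0.8394
Sum = 0.7000 + 0.8394 = 1.5394

1.54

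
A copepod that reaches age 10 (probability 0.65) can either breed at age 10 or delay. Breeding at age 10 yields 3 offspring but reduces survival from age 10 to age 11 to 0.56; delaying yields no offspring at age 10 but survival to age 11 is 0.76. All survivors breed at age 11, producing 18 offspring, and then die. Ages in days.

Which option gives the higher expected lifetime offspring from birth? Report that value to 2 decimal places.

8.89

breed at age 10: R₀ = 0.65 × (3 + 0.56 × 18) = 0.65 × 13.0800 = 8.5020
delay to age 11: R₀ = 0.65 × (0.76 × 18) = 0.65 × 13.6800 = 8.8920
Higher: delay to age 11 (8.8920).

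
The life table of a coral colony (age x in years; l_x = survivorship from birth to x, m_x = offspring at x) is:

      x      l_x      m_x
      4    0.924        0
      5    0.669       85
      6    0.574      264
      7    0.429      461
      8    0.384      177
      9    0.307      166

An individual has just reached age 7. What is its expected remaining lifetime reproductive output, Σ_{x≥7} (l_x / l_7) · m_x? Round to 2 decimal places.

l_7 = 0.429. Conditional survival from age 7 to x is l_x / l_7.
  x=7: (0.429/0.429) × 461 = 461.0000
  x=8: (0.384/0.429) × 177 = 158.4336
  x=9: (0.307/0.429) × 166 = 118.7925
Sum = 461.0000 + 158.4336 + 118.7925 = 738.2261

738.23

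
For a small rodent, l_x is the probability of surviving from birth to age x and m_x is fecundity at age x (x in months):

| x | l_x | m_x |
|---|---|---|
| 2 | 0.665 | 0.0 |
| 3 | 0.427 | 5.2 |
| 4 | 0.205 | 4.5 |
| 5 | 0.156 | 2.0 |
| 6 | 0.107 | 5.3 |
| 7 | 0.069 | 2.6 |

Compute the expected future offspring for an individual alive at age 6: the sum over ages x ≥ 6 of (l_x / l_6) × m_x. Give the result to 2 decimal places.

l_6 = 0.107. Conditional survival from age 6 to x is l_x / l_6.
  x=6: (0.107/0.107) × 5.3 = 5.3000
  x=7: (0.069/0.107) × 2.6 = 1.6766
Sum = 5.3000 + 1.6766 = 6.9766

6.98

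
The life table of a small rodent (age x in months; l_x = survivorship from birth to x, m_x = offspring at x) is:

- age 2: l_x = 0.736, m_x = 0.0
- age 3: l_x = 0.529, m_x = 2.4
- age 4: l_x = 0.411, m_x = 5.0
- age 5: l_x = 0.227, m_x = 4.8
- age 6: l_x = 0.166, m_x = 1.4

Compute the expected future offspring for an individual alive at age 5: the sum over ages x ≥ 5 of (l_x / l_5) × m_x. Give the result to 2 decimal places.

5.82

l_5 = 0.227. Conditional survival from age 5 to x is l_x / l_5.
  x=5: (0.227/0.227) × 4.8 = 4.8000
  x=6: (0.166/0.227) × 1.4 = 1.0238
Sum = 4.8000 + 1.0238 = 5.8238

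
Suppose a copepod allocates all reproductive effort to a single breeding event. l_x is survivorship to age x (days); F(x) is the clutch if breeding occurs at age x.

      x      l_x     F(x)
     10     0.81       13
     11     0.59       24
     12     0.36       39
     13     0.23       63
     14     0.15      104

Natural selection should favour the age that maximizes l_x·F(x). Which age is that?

Expected offspring if breeding at age x = l_x × F(x):
  age 10: 0.81 × 13 = 10.530
  age 11: 0.59 × 24 = 14.160
  age 12: 0.36 × 39 = 14.040
  age 13: 0.23 × 63 = 14.490
  age 14: 0.15 × 104 = 15.600
Maximum at age 14 (15.600).

14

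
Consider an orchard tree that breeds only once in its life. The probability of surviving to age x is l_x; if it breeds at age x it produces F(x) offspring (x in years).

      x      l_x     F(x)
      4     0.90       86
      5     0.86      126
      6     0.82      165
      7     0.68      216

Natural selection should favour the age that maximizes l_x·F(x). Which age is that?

7

Expected offspring if breeding at age x = l_x × F(x):
  age 4: 0.90 × 86 = 77.400
  age 5: 0.86 × 126 = 108.360
  age 6: 0.82 × 165 = 135.300
  age 7: 0.68 × 216 = 146.880
Maximum at age 7 (146.880).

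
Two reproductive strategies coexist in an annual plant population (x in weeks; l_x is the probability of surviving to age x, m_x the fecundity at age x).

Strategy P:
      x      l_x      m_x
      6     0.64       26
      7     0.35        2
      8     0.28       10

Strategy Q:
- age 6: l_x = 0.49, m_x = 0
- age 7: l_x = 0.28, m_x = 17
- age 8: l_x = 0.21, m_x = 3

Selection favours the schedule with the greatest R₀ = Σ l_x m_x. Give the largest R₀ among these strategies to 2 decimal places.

Strategy P: R₀ = 0.64×26 + 0.35×2 + 0.28×10 = 20.1400
Strategy Q: R₀ = 0.49×0 + 0.28×17 + 0.21×3 = 5.3900
Highest R₀: strategy P with 20.1400.

20.14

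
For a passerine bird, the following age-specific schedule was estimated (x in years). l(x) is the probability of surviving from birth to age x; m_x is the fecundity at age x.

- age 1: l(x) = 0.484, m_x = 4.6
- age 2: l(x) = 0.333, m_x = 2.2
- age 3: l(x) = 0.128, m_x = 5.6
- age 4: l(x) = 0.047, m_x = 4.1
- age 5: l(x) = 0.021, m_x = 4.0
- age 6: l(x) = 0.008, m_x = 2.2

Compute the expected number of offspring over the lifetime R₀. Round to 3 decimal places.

3.970

R₀ = Σ l(x) m_x:
  age 1: 0.484 × 4.6 = 2.2264
  age 2: 0.333 × 2.2 = 0.7326
  age 3: 0.128 × 5.6 = 0.7168
  age 4: 0.047 × 4.1 = 0.1927
  age 5: 0.021 × 4.0 = 0.0840
  age 6: 0.008 × 2.2 = 0.0176
R₀ = 2.2264 + 0.7326 + 0.7168 + 0.1927 + 0.0840 + 0.0176 = 3.9701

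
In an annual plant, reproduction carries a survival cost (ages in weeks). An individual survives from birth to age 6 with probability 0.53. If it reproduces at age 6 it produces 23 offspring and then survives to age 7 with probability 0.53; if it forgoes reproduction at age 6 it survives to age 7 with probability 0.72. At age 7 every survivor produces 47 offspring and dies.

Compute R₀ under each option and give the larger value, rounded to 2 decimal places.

25.39

breed at age 6: R₀ = 0.53 × (23 + 0.53 × 47) = 0.53 × 47.9100 = 25.3923
delay to age 7: R₀ = 0.53 × (0.72 × 47) = 0.53 × 33.8400 = 17.9352
Higher: breed at age 6 (25.3923).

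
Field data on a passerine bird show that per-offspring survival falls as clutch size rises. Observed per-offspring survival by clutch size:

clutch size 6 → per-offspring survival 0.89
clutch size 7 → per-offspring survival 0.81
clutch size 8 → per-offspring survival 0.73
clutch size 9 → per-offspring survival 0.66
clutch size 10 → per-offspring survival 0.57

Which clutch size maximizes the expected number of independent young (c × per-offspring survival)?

9

Expected independent young = c × s(c):
  c=6: 6 × 0.89 = 5.340
  c=7: 7 × 0.81 = 5.670
  c=8: 8 × 0.73 = 5.840
  c=9: 9 × 0.66 = 5.940
  c=10: 10 × 0.57 = 5.700
Maximum at c = 9 (5.940 independent young).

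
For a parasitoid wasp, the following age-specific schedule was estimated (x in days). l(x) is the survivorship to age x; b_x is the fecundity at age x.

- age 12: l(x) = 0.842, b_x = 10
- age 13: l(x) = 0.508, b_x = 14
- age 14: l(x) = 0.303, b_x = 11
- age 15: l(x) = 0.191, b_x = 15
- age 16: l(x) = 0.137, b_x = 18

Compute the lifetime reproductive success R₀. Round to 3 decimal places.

24.196

R₀ = Σ l(x) b_x:
  age 12: 0.842 × 10 = 8.4200
  age 13: 0.508 × 14 = 7.1120
  age 14: 0.303 × 11 = 3.3330
  age 15: 0.191 × 15 = 2.8650
  age 16: 0.137 × 18 = 2.4660
R₀ = 8.4200 + 7.1120 + 3.3330 + 2.8650 + 2.4660 = 24.1960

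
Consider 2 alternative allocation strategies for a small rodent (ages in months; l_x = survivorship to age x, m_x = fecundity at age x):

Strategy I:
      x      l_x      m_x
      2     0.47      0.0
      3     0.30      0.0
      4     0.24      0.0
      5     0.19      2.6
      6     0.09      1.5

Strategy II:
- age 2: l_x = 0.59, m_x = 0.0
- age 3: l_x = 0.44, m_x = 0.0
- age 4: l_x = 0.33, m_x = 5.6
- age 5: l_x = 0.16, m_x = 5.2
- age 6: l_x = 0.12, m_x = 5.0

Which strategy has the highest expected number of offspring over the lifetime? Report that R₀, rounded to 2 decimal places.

3.28

Strategy I: R₀ = 0.47×0.0 + 0.30×0.0 + 0.24×0.0 + 0.19×2.6 + 0.09×1.5 = 0.6290
Strategy II: R₀ = 0.59×0.0 + 0.44×0.0 + 0.33×5.6 + 0.16×5.2 + 0.12×5.0 = 3.2800
Highest R₀: strategy II with 3.2800.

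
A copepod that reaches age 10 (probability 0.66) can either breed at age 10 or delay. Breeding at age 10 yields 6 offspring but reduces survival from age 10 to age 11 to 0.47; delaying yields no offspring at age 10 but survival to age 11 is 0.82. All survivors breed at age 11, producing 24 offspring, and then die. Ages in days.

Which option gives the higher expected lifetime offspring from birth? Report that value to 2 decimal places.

12.99

breed at age 10: R₀ = 0.66 × (6 + 0.47 × 24) = 0.66 × 17.2800 = 11.4048
delay to age 11: R₀ = 0.66 × (0.82 × 24) = 0.66 × 19.6800 = 12.9888
Higher: delay to age 11 (12.9888).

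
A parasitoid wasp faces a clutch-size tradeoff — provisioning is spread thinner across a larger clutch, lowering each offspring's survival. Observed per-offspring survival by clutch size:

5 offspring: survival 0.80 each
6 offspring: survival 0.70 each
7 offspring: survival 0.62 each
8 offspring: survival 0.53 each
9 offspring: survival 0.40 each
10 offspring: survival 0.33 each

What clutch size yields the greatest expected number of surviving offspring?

Expected surviving offspring = c × s(c):
  c=5: 5 × 0.80 = 4.000
  c=6: 6 × 0.70 = 4.200
  c=7: 7 × 0.62 = 4.340
  c=8: 8 × 0.53 = 4.240
  c=9: 9 × 0.40 = 3.600
  c=10: 10 × 0.33 = 3.300
Maximum at c = 7 (4.340 surviving offspring).

7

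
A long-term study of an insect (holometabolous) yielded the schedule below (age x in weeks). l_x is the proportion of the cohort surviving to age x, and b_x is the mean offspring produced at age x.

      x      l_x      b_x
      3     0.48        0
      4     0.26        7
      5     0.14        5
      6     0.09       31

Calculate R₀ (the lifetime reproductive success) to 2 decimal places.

R₀ = Σ l_x b_x:
  age 3: 0.48 × 0 = 0.0000
  age 4: 0.26 × 7 = 1.8200
  age 5: 0.14 × 5 = 0.7000
  age 6: 0.09 × 31 = 2.7900
R₀ = 0.0000 + 1.8200 + 0.7000 + 2.7900 = 5.3100

5.31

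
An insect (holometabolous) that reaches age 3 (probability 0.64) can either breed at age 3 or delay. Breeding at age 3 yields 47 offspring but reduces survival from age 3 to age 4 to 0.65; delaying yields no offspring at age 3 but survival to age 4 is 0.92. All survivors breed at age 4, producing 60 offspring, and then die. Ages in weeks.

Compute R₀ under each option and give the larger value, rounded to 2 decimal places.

55.04

breed at age 3: R₀ = 0.64 × (47 + 0.65 × 60) = 0.64 × 86.0000 = 55.0400
delay to age 4: R₀ = 0.64 × (0.92 × 60) = 0.64 × 55.2000 = 35.3280
Higher: breed at age 3 (55.0400).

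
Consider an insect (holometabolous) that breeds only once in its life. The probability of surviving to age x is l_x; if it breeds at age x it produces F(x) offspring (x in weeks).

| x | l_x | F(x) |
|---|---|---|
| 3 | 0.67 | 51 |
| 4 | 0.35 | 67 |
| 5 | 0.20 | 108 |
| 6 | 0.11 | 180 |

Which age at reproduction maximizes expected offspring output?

Expected offspring if breeding at age x = l_x × F(x):
  age 3: 0.67 × 51 = 34.170
  age 4: 0.35 × 67 = 23.450
  age 5: 0.20 × 108 = 21.600
  age 6: 0.11 × 180 = 19.800
Maximum at age 3 (34.170).

3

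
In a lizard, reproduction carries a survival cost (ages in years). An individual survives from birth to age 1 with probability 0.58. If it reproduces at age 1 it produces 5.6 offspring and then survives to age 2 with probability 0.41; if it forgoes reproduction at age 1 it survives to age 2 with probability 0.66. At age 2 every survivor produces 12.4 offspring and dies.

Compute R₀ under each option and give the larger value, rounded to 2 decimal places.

breed at age 1: R₀ = 0.58 × (5.6 + 0.41 × 12.4) = 0.58 × 10.6840 = 6.1967
delay to age 2: R₀ = 0.58 × (0.66 × 12.4) = 0.58 × 8.1840 = 4.7467
Higher: breed at age 1 (6.1967).

6.20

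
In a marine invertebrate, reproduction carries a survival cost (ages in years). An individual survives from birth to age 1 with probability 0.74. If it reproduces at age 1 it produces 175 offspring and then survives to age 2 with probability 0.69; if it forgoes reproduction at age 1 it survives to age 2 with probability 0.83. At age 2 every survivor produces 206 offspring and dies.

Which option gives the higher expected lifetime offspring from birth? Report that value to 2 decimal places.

234.68

breed at age 1: R₀ = 0.74 × (175 + 0.69 × 206) = 0.74 × 317.1400 = 234.6836
delay to age 2: R₀ = 0.74 × (0.83 × 206) = 0.74 × 170.9800 = 126.5252
Higher: breed at age 1 (234.6836).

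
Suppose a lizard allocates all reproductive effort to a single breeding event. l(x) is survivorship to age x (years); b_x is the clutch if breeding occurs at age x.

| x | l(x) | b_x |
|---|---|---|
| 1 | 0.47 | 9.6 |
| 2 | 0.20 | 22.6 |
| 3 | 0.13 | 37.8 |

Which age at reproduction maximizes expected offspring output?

Expected offspring if breeding at age x = l(x) × b_x:
  age 1: 0.47 × 9.6 = 4.512
  age 2: 0.20 × 22.6 = 4.520
  age 3: 0.13 × 37.8 = 4.914
Maximum at age 3 (4.914).

3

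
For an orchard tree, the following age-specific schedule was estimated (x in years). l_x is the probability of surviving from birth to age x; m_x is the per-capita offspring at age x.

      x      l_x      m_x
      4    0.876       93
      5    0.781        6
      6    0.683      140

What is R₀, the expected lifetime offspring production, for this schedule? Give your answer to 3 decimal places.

R₀ = Σ l_x m_x:
  age 4: 0.876 × 93 = 81.4680
  age 5: 0.781 × 6 = 4.6860
  age 6: 0.683 × 140 = 95.6200
R₀ = 81.4680 + 4.6860 + 95.6200 = 181.7740

181.774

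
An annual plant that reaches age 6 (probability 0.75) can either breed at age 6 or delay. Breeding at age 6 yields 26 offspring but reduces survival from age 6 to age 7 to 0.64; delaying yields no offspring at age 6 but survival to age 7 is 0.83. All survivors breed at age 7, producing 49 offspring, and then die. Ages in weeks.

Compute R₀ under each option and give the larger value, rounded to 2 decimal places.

breed at age 6: R₀ = 0.75 × (26 + 0.64 × 49) = 0.75 × 57.3600 = 43.0200
delay to age 7: R₀ = 0.75 × (0.83 × 49) = 0.75 × 40.6700 = 30.5025
Higher: breed at age 6 (43.0200).

43.02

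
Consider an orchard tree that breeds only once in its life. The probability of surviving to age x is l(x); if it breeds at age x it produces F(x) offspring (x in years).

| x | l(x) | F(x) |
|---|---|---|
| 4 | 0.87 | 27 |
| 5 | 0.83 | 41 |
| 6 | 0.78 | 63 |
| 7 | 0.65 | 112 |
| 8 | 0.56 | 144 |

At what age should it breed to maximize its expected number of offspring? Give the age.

8

Expected offspring if breeding at age x = l(x) × F(x):
  age 4: 0.87 × 27 = 23.490
  age 5: 0.83 × 41 = 34.030
  age 6: 0.78 × 63 = 49.140
  age 7: 0.65 × 112 = 72.800
  age 8: 0.56 × 144 = 80.640
Maximum at age 8 (80.640).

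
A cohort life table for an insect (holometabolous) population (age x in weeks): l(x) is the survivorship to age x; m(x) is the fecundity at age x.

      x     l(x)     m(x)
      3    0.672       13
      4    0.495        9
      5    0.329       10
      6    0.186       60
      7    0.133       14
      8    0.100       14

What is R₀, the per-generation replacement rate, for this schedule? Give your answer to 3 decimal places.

R₀ = Σ l(x) m(x):
  age 3: 0.672 × 13 = 8.7360
  age 4: 0.495 × 9 = 4.4550
  age 5: 0.329 × 10 = 3.2900
  age 6: 0.186 × 60 = 11.1600
  age 7: 0.133 × 14 = 1.8620
  age 8: 0.100 × 14 = 1.4000
R₀ = 8.7360 + 4.4550 + 3.2900 + 11.1600 + 1.8620 + 1.4000 = 30.9030

30.903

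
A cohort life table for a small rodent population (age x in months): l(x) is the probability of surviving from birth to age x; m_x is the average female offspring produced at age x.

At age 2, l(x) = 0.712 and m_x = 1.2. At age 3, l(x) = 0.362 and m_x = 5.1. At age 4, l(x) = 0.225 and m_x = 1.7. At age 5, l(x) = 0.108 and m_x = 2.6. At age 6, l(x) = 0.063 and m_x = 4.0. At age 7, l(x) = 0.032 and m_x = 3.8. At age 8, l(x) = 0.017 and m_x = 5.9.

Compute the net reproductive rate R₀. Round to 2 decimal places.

3.84

R₀ = Σ l(x) m_x:
  age 2: 0.712 × 1.2 = 0.8544
  age 3: 0.362 × 5.1 = 1.8462
  age 4: 0.225 × 1.7 = 0.3825
  age 5: 0.108 × 2.6 = 0.2808
  age 6: 0.063 × 4.0 = 0.2520
  age 7: 0.032 × 3.8 = 0.1216
  age 8: 0.017 × 5.9 = 0.1003
R₀ = 0.8544 + 1.8462 + 0.3825 + 0.2808 + 0.2520 + 0.1216 + 0.1003 = 3.8378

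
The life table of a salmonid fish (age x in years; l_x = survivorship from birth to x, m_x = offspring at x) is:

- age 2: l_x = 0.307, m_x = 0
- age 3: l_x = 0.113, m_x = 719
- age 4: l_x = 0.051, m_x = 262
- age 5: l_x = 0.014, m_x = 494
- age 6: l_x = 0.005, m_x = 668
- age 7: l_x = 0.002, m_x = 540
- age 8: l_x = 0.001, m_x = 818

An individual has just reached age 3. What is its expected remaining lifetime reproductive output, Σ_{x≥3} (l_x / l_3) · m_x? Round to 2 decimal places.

l_3 = 0.113. Conditional survival from age 3 to x is l_x / l_3.
  x=3: (0.113/0.113) × 719 = 719.0000
  x=4: (0.051/0.113) × 262 = 118.2478
  x=5: (0.014/0.113) × 494 = 61.2035
  x=6: (0.005/0.113) × 668 = 29.5575
  x=7: (0.002/0.113) × 540 = 9.5575
  x=8: (0.001/0.113) × 818 = 7.2389
Sum = 719.0000 + 118.2478 + 61.2035 + 29.5575 + 9.5575 + 7.2389 = 944.8053

944.81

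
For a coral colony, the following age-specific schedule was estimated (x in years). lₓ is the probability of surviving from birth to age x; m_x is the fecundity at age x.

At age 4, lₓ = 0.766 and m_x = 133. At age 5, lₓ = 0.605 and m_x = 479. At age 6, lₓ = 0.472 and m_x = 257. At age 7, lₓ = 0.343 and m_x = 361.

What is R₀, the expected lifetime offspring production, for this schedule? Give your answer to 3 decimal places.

R₀ = Σ lₓ m_x:
  age 4: 0.766 × 133 = 101.8780
  age 5: 0.605 × 479 = 289.7950
  age 6: 0.472 × 257 = 121.3040
  age 7: 0.343 × 361 = 123.8230
R₀ = 101.8780 + 289.7950 + 121.3040 + 123.8230 = 636.8000

636.800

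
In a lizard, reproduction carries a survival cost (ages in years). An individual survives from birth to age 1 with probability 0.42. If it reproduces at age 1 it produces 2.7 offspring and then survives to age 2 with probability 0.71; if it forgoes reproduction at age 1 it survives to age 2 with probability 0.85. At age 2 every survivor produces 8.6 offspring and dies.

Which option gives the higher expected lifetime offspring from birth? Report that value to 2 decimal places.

breed at age 1: R₀ = 0.42 × (2.7 + 0.71 × 8.6) = 0.42 × 8.8060 = 3.6985
delay to age 2: R₀ = 0.42 × (0.85 × 8.6) = 0.42 × 7.3100 = 3.0702
Higher: breed at age 1 (3.6985).

3.70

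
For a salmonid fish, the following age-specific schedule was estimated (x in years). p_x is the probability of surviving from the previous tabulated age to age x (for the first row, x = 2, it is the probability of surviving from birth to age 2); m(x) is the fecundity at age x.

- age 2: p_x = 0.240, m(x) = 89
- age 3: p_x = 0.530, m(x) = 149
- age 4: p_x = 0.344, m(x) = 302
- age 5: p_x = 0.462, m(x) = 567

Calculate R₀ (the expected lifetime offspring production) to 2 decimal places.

64.99

Survivorship from birth: l_x = p_2·p_3·…·p_x.
  l_2 = 0.24000
  l_3 = 0.12720
  l_4 = 0.04376
  l_5 = 0.02022
R₀ = Σ l_x m(x):
  age 2: 0.24000 × 89 = 21.3600
  age 3: 0.12720 × 149 = 18.9528
  age 4: 0.04376 × 302 = 13.2155
  age 5: 0.02022 × 567 = 11.4647
R₀ = 21.3600 + 18.9528 + 13.2155 + 11.4647 = 64.9931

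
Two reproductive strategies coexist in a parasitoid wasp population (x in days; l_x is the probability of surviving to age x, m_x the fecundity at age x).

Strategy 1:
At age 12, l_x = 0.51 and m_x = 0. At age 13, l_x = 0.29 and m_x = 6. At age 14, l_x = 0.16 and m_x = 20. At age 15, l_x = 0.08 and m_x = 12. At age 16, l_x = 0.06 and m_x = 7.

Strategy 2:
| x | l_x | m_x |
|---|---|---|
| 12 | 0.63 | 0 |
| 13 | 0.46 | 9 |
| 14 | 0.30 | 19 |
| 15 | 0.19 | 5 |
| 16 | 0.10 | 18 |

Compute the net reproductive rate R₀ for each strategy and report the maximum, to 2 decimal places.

12.59

Strategy 1: R₀ = 0.51×0 + 0.29×6 + 0.16×20 + 0.08×12 + 0.06×7 = 6.3200
Strategy 2: R₀ = 0.63×0 + 0.46×9 + 0.30×19 + 0.19×5 + 0.10×18 = 12.5900
Highest R₀: strategy 2 with 12.5900.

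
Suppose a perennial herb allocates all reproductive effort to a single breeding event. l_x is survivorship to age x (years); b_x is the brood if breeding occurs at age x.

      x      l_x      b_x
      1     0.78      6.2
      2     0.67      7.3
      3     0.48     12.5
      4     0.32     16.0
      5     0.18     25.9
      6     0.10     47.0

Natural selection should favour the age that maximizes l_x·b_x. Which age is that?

Expected offspring if breeding at age x = l_x × b_x:
  age 1: 0.78 × 6.2 = 4.836
  age 2: 0.67 × 7.3 = 4.891
  age 3: 0.48 × 12.5 = 6.000
  age 4: 0.32 × 16.0 = 5.120
  age 5: 0.18 × 25.9 = 4.662
  age 6: 0.10 × 47.0 = 4.700
Maximum at age 3 (6.000).

3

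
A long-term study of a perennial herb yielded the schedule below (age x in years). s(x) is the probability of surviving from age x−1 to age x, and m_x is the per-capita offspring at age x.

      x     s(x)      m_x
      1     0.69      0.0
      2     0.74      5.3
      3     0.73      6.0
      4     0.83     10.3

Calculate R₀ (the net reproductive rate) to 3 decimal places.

Survivorship from birth: l_x = s_1·s_2·…·s_x.
  l_1 = 0.69000
  l_2 = 0.51060
  l_3 = 0.37274
  l_4 = 0.30937
R₀ = Σ l_x m_x:
  age 1: 0.69000 × 0.0 = 0.0000
  age 2: 0.51060 × 5.3 = 2.7062
  age 3: 0.37274 × 6.0 = 2.2364
  age 4: 0.30937 × 10.3 = 3.1865
R₀ = 0.0000 + 2.7062 + 2.2364 + 3.1865 = 8.1291

8.129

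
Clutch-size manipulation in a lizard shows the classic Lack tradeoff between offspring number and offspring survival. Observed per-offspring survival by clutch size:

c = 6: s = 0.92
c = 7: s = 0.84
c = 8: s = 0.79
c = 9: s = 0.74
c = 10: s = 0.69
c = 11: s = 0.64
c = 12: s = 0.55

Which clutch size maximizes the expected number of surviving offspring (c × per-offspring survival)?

Expected surviving offspring = c × s(c):
  c=6: 6 × 0.92 = 5.520
  c=7: 7 × 0.84 = 5.880
  c=8: 8 × 0.79 = 6.320
  c=9: 9 × 0.74 = 6.660
  c=10: 10 × 0.69 = 6.900
  c=11: 11 × 0.64 = 7.040
  c=12: 12 × 0.55 = 6.600
Maximum at c = 11 (7.040 surviving offspring).

11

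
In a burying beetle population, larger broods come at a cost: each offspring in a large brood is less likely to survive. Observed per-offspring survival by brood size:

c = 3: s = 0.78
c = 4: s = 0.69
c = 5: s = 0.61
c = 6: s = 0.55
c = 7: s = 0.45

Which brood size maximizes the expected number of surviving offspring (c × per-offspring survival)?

Expected surviving offspring = c × s(c):
  c=3: 3 × 0.78 = 2.340
  c=4: 4 × 0.69 = 2.760
  c=5: 5 × 0.61 = 3.050
  c=6: 6 × 0.55 = 3.300
  c=7: 7 × 0.45 = 3.150
Maximum at c = 6 (3.300 surviving offspring).

6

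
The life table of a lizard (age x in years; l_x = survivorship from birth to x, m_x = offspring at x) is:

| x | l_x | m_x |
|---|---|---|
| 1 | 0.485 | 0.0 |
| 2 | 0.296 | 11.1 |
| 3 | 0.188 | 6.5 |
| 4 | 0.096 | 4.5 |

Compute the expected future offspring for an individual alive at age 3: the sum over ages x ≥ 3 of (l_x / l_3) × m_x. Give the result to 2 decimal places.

8.80

l_3 = 0.188. Conditional survival from age 3 to x is l_x / l_3.
  x=3: (0.188/0.188) × 6.5 = 6.5000
  x=4: (0.096/0.188) × 4.5 = 2.2979
Sum = 6.5000 + 2.2979 = 8.7979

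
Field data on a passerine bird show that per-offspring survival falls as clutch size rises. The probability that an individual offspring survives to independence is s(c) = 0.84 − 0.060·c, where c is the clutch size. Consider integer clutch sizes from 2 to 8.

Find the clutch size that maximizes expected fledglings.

7

Expected fledglings = c × s(c):
  c=2: 2 × 0.720 = 1.440
  c=3: 3 × 0.660 = 1.980
  c=4: 4 × 0.600 = 2.400
  c=5: 5 × 0.540 = 2.700
  c=6: 6 × 0.480 = 2.880
  c=7: 7 × 0.420 = 2.940
  c=8: 8 × 0.360 = 2.880
Maximum at c = 7 (2.940 fledglings).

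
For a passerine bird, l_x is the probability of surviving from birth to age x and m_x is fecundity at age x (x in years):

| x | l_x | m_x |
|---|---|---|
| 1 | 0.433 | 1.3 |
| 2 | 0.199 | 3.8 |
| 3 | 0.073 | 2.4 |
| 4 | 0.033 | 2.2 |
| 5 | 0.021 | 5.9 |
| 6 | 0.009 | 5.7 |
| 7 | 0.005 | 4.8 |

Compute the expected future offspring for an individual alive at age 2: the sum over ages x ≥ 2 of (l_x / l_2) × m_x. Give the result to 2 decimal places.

6.05

l_2 = 0.199. Conditional survival from age 2 to x is l_x / l_2.
  x=2: (0.199/0.199) × 3.8 = 3.8000
  x=3: (0.073/0.199) × 2.4 = 0.8804
  x=4: (0.033/0.199) × 2.2 = 0.3648
  x=5: (0.021/0.199) × 5.9 = 0.6226
  x=6: (0.009/0.199) × 5.7 = 0.2578
  x=7: (0.005/0.199) × 4.8 = 0.1206
Sum = 3.8000 + 0.8804 + 0.3648 + 0.6226 + 0.2578 + 0.1206 = 6.0462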